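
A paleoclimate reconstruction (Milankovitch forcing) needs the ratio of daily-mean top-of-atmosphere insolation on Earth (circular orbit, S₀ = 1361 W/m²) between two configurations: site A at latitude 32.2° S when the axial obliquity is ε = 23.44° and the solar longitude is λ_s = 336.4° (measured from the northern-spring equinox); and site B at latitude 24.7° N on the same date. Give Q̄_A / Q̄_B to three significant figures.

Q̄_A / Q̄_B ≈ 1.22

— Configuration A (φ=-32.2°):
Solar declination: sin δ = sin ε · sin λ_s = sin 23.44° × sin 336.4° = -0.15925, so δ = -9.164°.
cos H₀ = −tan(-32.2°) tan(-9.164°) = -0.1016, H₀ = 1.6726 rad.
Bracket: H₀ sin φ sin δ + cos φ cos δ sin H₀ = 1.6726×-0.53288×-0.15925 + 0.84619×0.98724×0.99483 = 0.141939 + 0.831074 = 0.973013.
Q̄ = (S₀/π) × [bracket] = (1361/π) × 0.973013 = 421.53 W/m².
— Configuration B (φ=+24.7°):
cos H₀ = −tan(+24.7°) tan(-9.164°) = 0.0742, H₀ = 1.4965 rad.
Bracket: H₀ sin φ sin δ + cos φ cos δ sin H₀ = 1.4965×0.41787×-0.15925 + 0.90851×0.98724×0.99724 = -0.099586 + 0.894442 = 0.794856.
Q̄ = (S₀/π) × [bracket] = (1361/π) × 0.794856 = 344.35 W/m².
Ratio Q̄_A / Q̄_B = 421.53 / 344.35 = 1.224.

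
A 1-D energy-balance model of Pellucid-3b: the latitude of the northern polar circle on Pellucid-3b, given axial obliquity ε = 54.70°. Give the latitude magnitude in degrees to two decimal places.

35.30°

The polar circle is the lowest latitude that experiences at least one full rotation of continuous daylight at the northern-summer solstice; it lies at |φ| = 90° − ε = 90° − 54.70° = 35.30°.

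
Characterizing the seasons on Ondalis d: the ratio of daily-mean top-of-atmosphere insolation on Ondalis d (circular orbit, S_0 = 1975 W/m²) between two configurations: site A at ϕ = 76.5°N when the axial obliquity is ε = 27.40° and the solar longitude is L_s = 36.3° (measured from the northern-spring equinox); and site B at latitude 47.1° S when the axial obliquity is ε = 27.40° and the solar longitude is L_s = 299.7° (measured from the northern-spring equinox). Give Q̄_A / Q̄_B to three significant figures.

Q̄_A / Q̄_B ≈ 0.721

— Configuration A (ϕ=+76.5°):
Solar declination: sin δ = sin ε · sin L_s = sin 27.40° × sin 36.3° = 0.27244, so δ = +15.810°.
cos h₀ = −tan(+76.5°) tan(+15.810°) = -1.1794 ≤ −1 ⇒ polar day, h₀ = π.
Bracket: h₀ sin ϕ sin δ + cos ϕ cos δ sin h₀ = 3.1416×0.97237×0.27244 + 0.23345×0.96217×0.00000 = 0.832249 + 0.000000 = 0.832249.
Q̄ = (S_0/π) × [bracket] = (1975/π) × 0.832249 = 523.20 W/m².
— Configuration B (ϕ=-47.1°):
Solar declination: sin δ = sin ε · sin L_s = sin 27.40° × sin 299.7° = -0.39974, so δ = -23.562°.
cos h₀ = −tan(-47.1°) tan(-23.562°) = -0.4693, h₀ = 2.0593 rad.
Bracket: h₀ sin ϕ sin δ + cos ϕ cos δ sin h₀ = 2.0593×-0.73254×-0.39974 + 0.68072×0.91663×0.88304 = 0.603016 + 0.550989 = 1.154005.
Q̄ = (S_0/π) × [bracket] = (1975/π) × 1.154005 = 725.48 W/m².
Ratio Q̄_A / Q̄_B = 523.20 / 725.48 = 0.7212.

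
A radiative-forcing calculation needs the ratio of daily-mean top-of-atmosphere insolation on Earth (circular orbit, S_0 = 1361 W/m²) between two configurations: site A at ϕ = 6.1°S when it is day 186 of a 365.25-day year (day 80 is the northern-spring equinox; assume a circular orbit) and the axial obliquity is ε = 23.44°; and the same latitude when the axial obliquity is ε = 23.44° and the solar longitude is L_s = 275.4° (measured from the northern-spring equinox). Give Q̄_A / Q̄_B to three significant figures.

Q̄_A / Q̄_B ≈ 0.872

— Configuration A (ϕ=-6.1°):
Solar longitude: L_s = 360° × (186 − 80)/365.25 = 104.476°.
sin δ = sin 23.44° × sin 104.476° = 0.38516, so δ = +22.654°.
cos h₀ = −tan(-6.1°) tan(+22.654°) = 0.0446, h₀ = 1.5262 rad.
Bracket: h₀ sin ϕ sin δ + cos ϕ cos δ sin h₀ = 1.5262×-0.10626×0.38516 + 0.99434×0.92285×0.99900 = -0.062463 + 0.916709 = 0.854246.
Q̄ = (S_0/π) × [bracket] = (1361/π) × 0.854246 = 370.08 W/m².
— Configuration B (ϕ=-6.1°):
Solar declination: sin δ = sin ε · sin L_s = sin 23.44° × sin 275.4° = -0.39602, so δ = -23.330°.
cos h₀ = −tan(-6.1°) tan(-23.330°) = -0.0461, h₀ = 1.6169 rad.
Bracket: h₀ sin ϕ sin δ + cos ϕ cos δ sin h₀ = 1.6169×-0.10626×-0.39602 + 0.99434×0.91824×0.99894 = 0.068041 + 0.912075 = 0.980116.
Q̄ = (S_0/π) × [bracket] = (1361/π) × 0.980116 = 424.61 W/m².
Ratio Q̄_A / Q̄_B = 370.08 / 424.61 = 0.8716.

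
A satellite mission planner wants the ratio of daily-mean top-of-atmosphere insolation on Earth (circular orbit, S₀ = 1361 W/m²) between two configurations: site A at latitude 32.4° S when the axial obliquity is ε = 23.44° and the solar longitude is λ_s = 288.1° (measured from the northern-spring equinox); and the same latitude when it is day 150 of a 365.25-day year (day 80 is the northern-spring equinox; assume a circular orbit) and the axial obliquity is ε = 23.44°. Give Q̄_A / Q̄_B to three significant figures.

— Configuration A (φ=-32.4°):
Solar declination: sin δ = sin ε · sin λ_s = sin 23.44° × sin 288.1° = -0.37810, so δ = -22.216°.
cos H₀ = −tan(-32.4°) tan(-22.216°) = -0.2592, H₀ = 1.8330 rad.
Bracket: H₀ sin φ sin δ + cos φ cos δ sin H₀ = 1.8330×-0.53583×-0.37810 + 0.84433×0.92576×0.96583 = 0.371361 + 0.754938 = 1.126299.
Q̄ = (S₀/π) × [bracket] = (1361/π) × 1.126299 = 487.93 W/m².
— Configuration B (φ=-32.4°):
Solar longitude: λ_s = 360° × (150 − 80)/365.25 = 68.994°.
sin δ = sin 23.44° × sin 68.994° = 0.37135, so δ = +21.799°.
cos H₀ = −tan(-32.4°) tan(+21.799°) = 0.2538, H₀ = 1.3142 rad.
Bracket: H₀ sin φ sin δ + cos φ cos δ sin H₀ = 1.3142×-0.53583×0.37135 + 0.84433×0.92849×0.96725 = -0.261500 + 0.758278 = 0.496778.
Q̄ = (S₀/π) × [bracket] = (1361/π) × 0.496778 = 215.21 W/m².
Ratio Q̄_A / Q̄_B = 487.93 / 215.21 = 2.267.

Q̄_A / Q̄_B ≈ 2.27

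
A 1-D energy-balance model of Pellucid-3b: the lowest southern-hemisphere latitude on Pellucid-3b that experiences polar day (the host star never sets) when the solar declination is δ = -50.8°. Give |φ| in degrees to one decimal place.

Polar day requires cos H₀ = −tan φ tan δ ≤ −1, i.e. tan φ tan δ ≥ 1.
The boundary is |tan φ| · |tan δ| = 1, so |φ| = 90° − |δ| = 90° − 50.8° = 39.2° in the southern hemisphere.

|φ| = 39.2°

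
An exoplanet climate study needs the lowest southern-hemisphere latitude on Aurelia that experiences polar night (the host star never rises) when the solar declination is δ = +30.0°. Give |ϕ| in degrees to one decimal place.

|ϕ| = 60.0°

Polar night requires cos h₀ = −tan ϕ tan δ ≥ 1, i.e. tan ϕ tan δ ≤ −1.
The boundary is |tan ϕ| · |tan δ| = 1, so |ϕ| = 90° − |δ| = 90° − 30.0° = 60.0° in the southern hemisphere.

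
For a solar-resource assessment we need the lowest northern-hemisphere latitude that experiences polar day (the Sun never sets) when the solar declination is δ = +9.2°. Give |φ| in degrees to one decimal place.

|φ| = 80.8°

Polar day requires cos H₀ = −tan φ tan δ ≤ −1, i.e. tan φ tan δ ≥ 1.
The boundary is |tan φ| · |tan δ| = 1, so |φ| = 90° − |δ| = 90° − 9.2° = 80.8° in the northern hemisphere.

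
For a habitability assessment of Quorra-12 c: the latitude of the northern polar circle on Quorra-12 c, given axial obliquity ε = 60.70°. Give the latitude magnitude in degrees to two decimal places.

The polar circle is the lowest latitude that experiences at least one full rotation of continuous daylight at the northern-summer solstice; it lies at |φ| = 90° − ε = 90° − 60.70° = 29.30°.

29.30°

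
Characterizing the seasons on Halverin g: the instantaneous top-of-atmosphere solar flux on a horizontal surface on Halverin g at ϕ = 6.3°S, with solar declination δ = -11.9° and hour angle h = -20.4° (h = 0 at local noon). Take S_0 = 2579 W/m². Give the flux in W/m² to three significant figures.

cos θ_z = sin ϕ sin δ + cos ϕ cos δ cos h = 0.022628 + 0.911600 = 0.934228.
Flux = S_0 · cos θ_z = 2579 × 0.934228 = 2409 W/m².

2.41e+03 W/m²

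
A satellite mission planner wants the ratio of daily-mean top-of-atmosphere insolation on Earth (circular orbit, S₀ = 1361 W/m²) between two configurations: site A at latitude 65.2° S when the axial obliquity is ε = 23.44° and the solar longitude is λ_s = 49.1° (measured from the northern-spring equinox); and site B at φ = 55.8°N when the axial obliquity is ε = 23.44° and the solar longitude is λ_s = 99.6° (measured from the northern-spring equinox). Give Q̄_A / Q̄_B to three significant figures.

— Configuration A (φ=-65.2°):
Solar declination: sin δ = sin ε · sin λ_s = sin 23.44° × sin 49.1° = 0.30067, so δ = +17.498°.
cos H₀ = −tan(-65.2°) tan(+17.498°) = 0.6823, H₀ = 0.8199 rad.
Bracket: H₀ sin φ sin δ + cos φ cos δ sin H₀ = 0.8199×-0.90778×0.30067 + 0.41945×0.95373×0.73109 = -0.223785 + 0.292467 = 0.068682.
Q̄ = (S₀/π) × [bracket] = (1361/π) × 0.068682 = 29.754 W/m².
— Configuration B (φ=+55.8°):
Solar declination: sin δ = sin ε · sin λ_s = sin 23.44° × sin 99.6° = 0.39222, so δ = +23.093°.
cos H₀ = −tan(+55.8°) tan(+23.093°) = -0.6274, H₀ = 2.2490 rad.
Bracket: H₀ sin φ sin δ + cos φ cos δ sin H₀ = 2.2490×0.82708×0.39222 + 0.56208×0.91987×0.77869 = 0.729570 + 0.402614 = 1.132184.
Q̄ = (S₀/π) × [bracket] = (1361/π) × 1.132184 = 490.48 W/m².
Ratio Q̄_A / Q̄_B = 29.754 / 490.48 = 0.06066.

Q̄_A / Q̄_B ≈ 0.0607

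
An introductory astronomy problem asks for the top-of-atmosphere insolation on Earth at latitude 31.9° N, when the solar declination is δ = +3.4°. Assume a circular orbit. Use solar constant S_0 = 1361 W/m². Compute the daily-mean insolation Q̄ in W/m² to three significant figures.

Q̄ ≈ 389 W/m²

cos h₀ = −tan(+31.9°) tan(+3.400°) = -0.0370, h₀ = 1.6078 rad.
Bracket: h₀ sin ϕ sin δ + cos ϕ cos δ sin h₀ = 1.6078×0.52844×0.05931 + 0.84897×0.99824×0.99932 = 0.050391 + 0.846900 = 0.897291.
Q̄ = (S_0/π) × [bracket] = (1361/π) × 0.897291 = 388.7 W/m².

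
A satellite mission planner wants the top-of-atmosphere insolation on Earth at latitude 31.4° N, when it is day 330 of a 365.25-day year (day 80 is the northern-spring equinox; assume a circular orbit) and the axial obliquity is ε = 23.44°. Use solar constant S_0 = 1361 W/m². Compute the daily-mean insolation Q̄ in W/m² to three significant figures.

Q̄ ≈ 225 W/m²

Solar longitude: L_s = 360° × (330 − 80)/365.25 = 246.407°.
sin δ = sin 23.44° × sin 246.407° = -0.36454, so δ = -21.379°.
cos h₀ = −tan(+31.4°) tan(-21.379°) = 0.2390, h₀ = 1.3295 rad.
Bracket: h₀ sin ϕ sin δ + cos ϕ cos δ sin h₀ = 1.3295×0.52101×-0.36454 + 0.85355×0.93119×0.97103 = -0.252511 + 0.771791 = 0.519280.
Q̄ = (S_0/π) × [bracket] = (1361/π) × 0.519280 = 225.0 W/m².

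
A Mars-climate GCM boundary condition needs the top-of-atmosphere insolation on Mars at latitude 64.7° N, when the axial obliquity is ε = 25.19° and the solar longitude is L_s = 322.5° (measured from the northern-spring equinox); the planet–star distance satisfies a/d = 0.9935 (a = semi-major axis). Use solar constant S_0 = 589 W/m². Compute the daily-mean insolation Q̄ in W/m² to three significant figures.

Solar declination: sin δ = sin ε · sin L_s = sin 25.19° × sin 322.5° = -0.25910, so δ = -15.017°.
cos h₀ = −tan(+64.7°) tan(-15.017°) = 0.5675, h₀ = 0.9673 rad.
Bracket: h₀ sin ϕ sin δ + cos ϕ cos δ sin h₀ = 0.9673×0.90408×-0.25910 + 0.42736×0.96585×0.82336 = -0.226587 + 0.339855 = 0.113268.
Inverse-square distance factor (a/d)² = 0.9935² = 0.987042.
Q̄ = (S_0/π) × 0.987042 × [bracket] = (589/π) × 0.987042 × 0.113268 = 20.96 W/m².

Q̄ ≈ 21.0 W/m²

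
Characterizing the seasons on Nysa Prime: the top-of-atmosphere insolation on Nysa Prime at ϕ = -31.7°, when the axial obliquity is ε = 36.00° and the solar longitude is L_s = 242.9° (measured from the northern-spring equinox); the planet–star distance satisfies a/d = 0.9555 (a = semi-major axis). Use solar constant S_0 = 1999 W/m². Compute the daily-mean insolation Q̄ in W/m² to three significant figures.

Q̄ ≈ 703 W/m²

Solar declination: sin δ = sin ε · sin L_s = sin 36.00° × sin 242.9° = -0.52325, so δ = -31.551°.
cos h₀ = −tan(-31.7°) tan(-31.551°) = -0.3792, h₀ = 1.9598 rad.
Bracket: h₀ sin ϕ sin δ + cos ϕ cos δ sin h₀ = 1.9598×-0.52547×-0.52325 + 0.85081×0.85218×0.92530 = 0.538851 + 0.670883 = 1.209734.
Inverse-square distance factor (a/d)² = 0.9555² = 0.912980.
Q̄ = (S_0/π) × 0.912980 × [bracket] = (1999/π) × 0.912980 × 1.209734 = 702.8 W/m².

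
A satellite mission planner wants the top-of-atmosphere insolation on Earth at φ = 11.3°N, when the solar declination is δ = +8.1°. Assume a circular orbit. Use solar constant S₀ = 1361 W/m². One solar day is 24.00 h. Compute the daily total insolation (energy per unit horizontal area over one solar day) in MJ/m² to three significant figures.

cos H₀ = −tan(+11.3°) tan(+8.100°) = -0.0284, H₀ = 1.5992 rad.
Bracket: H₀ sin φ sin δ + cos φ cos δ sin H₀ = 1.5992×0.19595×0.14090 + 0.98061×0.99002×0.99960 = 0.044153 + 0.970435 = 1.014588.
Q̄ = (S₀/π) × [bracket] = (1361/π) × 1.014588 = 439.54 W/m².
Daily total = Q̄ × 24.00 h × 3600 s/h = 439.54 × 24.00 × 3600 / 10⁶ = 37.98 MJ/m².

38.0 MJ/m²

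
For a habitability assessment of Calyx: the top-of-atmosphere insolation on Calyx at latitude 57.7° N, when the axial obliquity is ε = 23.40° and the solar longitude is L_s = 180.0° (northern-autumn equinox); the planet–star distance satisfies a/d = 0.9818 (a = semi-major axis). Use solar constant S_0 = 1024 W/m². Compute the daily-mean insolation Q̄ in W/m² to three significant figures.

Q̄ ≈ 168 W/m²

Solar declination: sin δ = sin ε · sin L_s = sin 23.40° × sin 180.0° = 0.00000, so δ = +0.000°.
cos h₀ = −tan(+57.7°) tan(+0.000°) = -0.0000, h₀ = 1.5708 rad.
Bracket: h₀ sin ϕ sin δ + cos ϕ cos δ sin h₀ = 1.5708×0.84526×0.00000 + 0.53435×1.00000×1.00000 = 0.000000 + 0.534350 = 0.534350.
Inverse-square distance factor (a/d)² = 0.9818² = 0.963931.
Q̄ = (S_0/π) × 0.963931 × [bracket] = (1024/π) × 0.963931 × 0.534350 = 167.9 W/m².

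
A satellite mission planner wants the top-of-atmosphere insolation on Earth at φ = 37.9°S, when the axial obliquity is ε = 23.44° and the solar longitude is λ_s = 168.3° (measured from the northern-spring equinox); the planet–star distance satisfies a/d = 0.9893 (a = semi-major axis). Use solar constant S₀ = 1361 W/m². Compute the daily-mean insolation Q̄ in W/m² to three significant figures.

Solar declination: sin δ = sin ε · sin λ_s = sin 23.44° × sin 168.3° = 0.08067, so δ = +4.627°.
cos H₀ = −tan(-37.9°) tan(+4.627°) = 0.0630, H₀ = 1.5078 rad.
Bracket: H₀ sin φ sin δ + cos φ cos δ sin H₀ = 1.5078×-0.61429×0.08067 + 0.78908×0.99674×0.99801 = -0.074719 + 0.784942 = 0.710223.
Inverse-square distance factor (a/d)² = 0.9893² = 0.978714.
Q̄ = (S₀/π) × 0.978714 × [bracket] = (1361/π) × 0.978714 × 0.710223 = 301.1 W/m².

Q̄ ≈ 301 W/m²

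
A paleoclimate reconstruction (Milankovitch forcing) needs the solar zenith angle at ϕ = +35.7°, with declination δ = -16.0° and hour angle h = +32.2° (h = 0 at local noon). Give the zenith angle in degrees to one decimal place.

cos θ_z = sin ϕ sin δ + cos ϕ cos δ cos h = -0.160846 + 0.660559 = 0.499713.
θ_z = arccos(0.499713) = 60.0°.

θ_z = 60.0°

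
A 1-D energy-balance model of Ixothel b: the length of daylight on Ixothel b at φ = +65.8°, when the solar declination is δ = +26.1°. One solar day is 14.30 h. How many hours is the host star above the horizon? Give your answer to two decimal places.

14.30 h

Sunrise equation: cos H₀ = −tan φ · tan δ = -1.0901 ≤ −1, so the host star never sets (polar day) and H₀ = π.
Daylight = 2H₀/(2π) × 14.30 h = (3.1416/π) × 14.30 = 14.30 h.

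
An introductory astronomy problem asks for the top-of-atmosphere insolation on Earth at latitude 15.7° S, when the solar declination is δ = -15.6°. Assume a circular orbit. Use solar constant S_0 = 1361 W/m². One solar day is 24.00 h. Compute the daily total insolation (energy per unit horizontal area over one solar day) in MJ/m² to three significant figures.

cos h₀ = −tan(-15.7°) tan(-15.600°) = -0.0785, h₀ = 1.6494 rad.
Bracket: h₀ sin ϕ sin δ + cos ϕ cos δ sin h₀ = 1.6494×-0.27060×-0.26892 + 0.96269×0.96316×0.99692 = 0.120026 + 0.924369 = 1.044395.
Q̄ = (S_0/π) × [bracket] = (1361/π) × 1.044395 = 452.45 W/m².
Daily total = Q̄ × 24.00 h × 3600 s/h = 452.45 × 24.00 × 3600 / 10⁶ = 39.09 MJ/m².

39.1 MJ/m²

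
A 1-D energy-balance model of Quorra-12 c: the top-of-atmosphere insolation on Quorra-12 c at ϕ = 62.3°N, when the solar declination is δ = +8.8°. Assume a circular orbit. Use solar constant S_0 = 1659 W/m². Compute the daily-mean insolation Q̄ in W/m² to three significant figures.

Q̄ ≈ 366 W/m²

cos h₀ = −tan(+62.3°) tan(+8.800°) = -0.2949, h₀ = 1.8701 rad.
Bracket: h₀ sin ϕ sin δ + cos ϕ cos δ sin h₀ = 1.8701×0.88539×0.15299 + 0.46484×0.98823×0.95554 = 0.253316 + 0.438945 = 0.692261.
Q̄ = (S_0/π) × [bracket] = (1659/π) × 0.692261 = 365.6 W/m².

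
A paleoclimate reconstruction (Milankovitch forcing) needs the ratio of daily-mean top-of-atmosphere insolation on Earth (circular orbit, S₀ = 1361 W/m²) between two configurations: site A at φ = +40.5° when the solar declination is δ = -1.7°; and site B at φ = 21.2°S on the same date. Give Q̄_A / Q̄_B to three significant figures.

— Configuration A (φ=+40.5°):
cos H₀ = −tan(+40.5°) tan(-1.700°) = 0.0253, H₀ = 1.5454 rad.
Bracket: H₀ sin φ sin δ + cos φ cos δ sin H₀ = 1.5454×0.64945×-0.02967 + 0.76041×0.99956×0.99968 = -0.029779 + 0.759832 = 0.730053.
Q̄ = (S₀/π) × [bracket] = (1361/π) × 0.730053 = 316.27 W/m².
— Configuration B (φ=-21.2°):
cos H₀ = −tan(-21.2°) tan(-1.700°) = -0.0115, H₀ = 1.5823 rad.
Bracket: H₀ sin φ sin δ + cos φ cos δ sin H₀ = 1.5823×-0.36162×-0.02967 + 0.93232×0.99956×0.99993 = 0.016977 + 0.931845 = 0.948822.
Q̄ = (S₀/π) × [bracket] = (1361/π) × 0.948822 = 411.05 W/m².
Ratio Q̄_A / Q̄_B = 316.27 / 411.05 = 0.7694.

Q̄_A / Q̄_B ≈ 0.769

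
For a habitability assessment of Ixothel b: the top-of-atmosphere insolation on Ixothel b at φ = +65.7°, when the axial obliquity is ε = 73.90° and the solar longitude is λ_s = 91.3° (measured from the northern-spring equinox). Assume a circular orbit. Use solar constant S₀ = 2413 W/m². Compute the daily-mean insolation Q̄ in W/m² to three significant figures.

Q̄ ≈ 2.11e+03 W/m²

Solar declination: sin δ = sin ε · sin λ_s = sin 73.90° × sin 91.3° = 0.96053, so δ = +73.849°.
cos H₀ = −tan(+65.7°) tan(+73.849°) = -7.6476 ≤ −1 ⇒ polar day, H₀ = π.
Bracket: H₀ sin φ sin δ + cos φ cos δ sin H₀ = 3.1416×0.91140×0.96053 + 0.41151×0.27817×0.00000 = 2.750242 + 0.000000 = 2.750242.
Q̄ = (S₀/π) × [bracket] = (2413/π) × 2.750242 = 2112 W/m².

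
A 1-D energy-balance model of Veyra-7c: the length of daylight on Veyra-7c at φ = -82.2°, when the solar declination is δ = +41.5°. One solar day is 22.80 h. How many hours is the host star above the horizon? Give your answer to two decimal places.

0.00 h

cos H₀ = −tan φ · tan δ = 6.4587 ≥ 1, so the host star never rises (polar night) and H₀ = 0.
Daylight = 2H₀/(2π) × 22.80 h = (0.0000/π) × 22.80 = 0.00 h.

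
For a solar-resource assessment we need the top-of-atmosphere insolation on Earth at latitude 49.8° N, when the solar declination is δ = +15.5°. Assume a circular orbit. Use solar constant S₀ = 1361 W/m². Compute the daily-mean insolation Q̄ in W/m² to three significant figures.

Q̄ ≈ 423 W/m²

cos H₀ = −tan(+49.8°) tan(+15.500°) = -0.3282, H₀ = 1.9052 rad.
Bracket: H₀ sin φ sin δ + cos φ cos δ sin H₀ = 1.9052×0.76380×0.26724 + 0.64546×0.96363×0.94462 = 0.388885 + 0.587539 = 0.976424.
Q̄ = (S₀/π) × [bracket] = (1361/π) × 0.976424 = 423.0 W/m².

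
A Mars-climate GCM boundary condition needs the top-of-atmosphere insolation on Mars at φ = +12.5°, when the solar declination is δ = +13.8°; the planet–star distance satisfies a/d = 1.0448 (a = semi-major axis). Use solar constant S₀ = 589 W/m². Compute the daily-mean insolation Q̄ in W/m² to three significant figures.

cos H₀ = −tan(+12.5°) tan(+13.800°) = -0.0545, H₀ = 1.6253 rad.
Bracket: H₀ sin φ sin δ + cos φ cos δ sin H₀ = 1.6253×0.21644×0.23853 + 0.97630×0.97113×0.99852 = 0.083910 + 0.946711 = 1.030621.
Inverse-square distance factor (a/d)² = 1.0448² = 1.091607.
Q̄ = (S₀/π) × 1.091607 × [bracket] = (589/π) × 1.091607 × 1.030621 = 210.9 W/m².

Q̄ ≈ 211 W/m²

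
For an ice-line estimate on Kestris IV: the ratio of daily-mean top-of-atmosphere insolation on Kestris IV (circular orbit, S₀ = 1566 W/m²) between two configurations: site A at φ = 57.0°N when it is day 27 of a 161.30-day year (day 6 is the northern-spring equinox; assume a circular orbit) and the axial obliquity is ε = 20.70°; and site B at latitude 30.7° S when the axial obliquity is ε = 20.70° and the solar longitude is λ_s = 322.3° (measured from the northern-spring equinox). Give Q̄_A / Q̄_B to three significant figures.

Q̄_A / Q̄_B ≈ 0.893

— Configuration A (φ=+57.0°):
Solar longitude: λ_s = 360° × (27 − 6)/161.30 = 46.869°.
sin δ = sin 20.70° × sin 46.869° = 0.25796, so δ = +14.949°.
cos H₀ = −tan(+57.0°) tan(+14.949°) = -0.4111, H₀ = 1.9945 rad.
Bracket: H₀ sin φ sin δ + cos φ cos δ sin H₀ = 1.9945×0.83867×0.25796 + 0.54464×0.96615×0.91157 = 0.431497 + 0.479672 = 0.911169.
Q̄ = (S₀/π) × [bracket] = (1566/π) × 0.911169 = 454.19 W/m².
— Configuration B (φ=-30.7°):
Solar declination: sin δ = sin ε · sin λ_s = sin 20.70° × sin 322.3° = -0.21616, so δ = -12.484°.
cos H₀ = −tan(-30.7°) tan(-12.484°) = -0.1315, H₀ = 1.7026 rad.
Bracket: H₀ sin φ sin δ + cos φ cos δ sin H₀ = 1.7026×-0.51054×-0.21616 + 0.85985×0.97636×0.99132 = 0.187896 + 0.832236 = 1.020132.
Q̄ = (S₀/π) × [bracket] = (1566/π) × 1.020132 = 508.51 W/m².
Ratio Q̄_A / Q̄_B = 454.19 / 508.51 = 0.8932.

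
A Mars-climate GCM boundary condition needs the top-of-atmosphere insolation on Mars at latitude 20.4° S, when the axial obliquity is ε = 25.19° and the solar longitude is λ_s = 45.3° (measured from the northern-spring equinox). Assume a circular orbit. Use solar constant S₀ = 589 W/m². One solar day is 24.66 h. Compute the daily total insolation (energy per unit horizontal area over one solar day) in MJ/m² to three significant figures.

Solar declination: sin δ = sin ε · sin λ_s = sin 25.19° × sin 45.3° = 0.30253, so δ = +17.610°.
cos H₀ = −tan(-20.4°) tan(+17.610°) = 0.1180, H₀ = 1.4525 rad.
Bracket: H₀ sin φ sin δ + cos φ cos δ sin H₀ = 1.4525×-0.34857×0.30253 + 0.93728×0.95314×0.99301 = -0.153170 + 0.887114 = 0.733944.
Q̄ = (S₀/π) × [bracket] = (589/π) × 0.733944 = 137.60 W/m².
Daily total = Q̄ × 24.66 h × 3600 s/h = 137.60 × 24.66 × 3600 / 10⁶ = 12.22 MJ/m².

12.2 MJ/m²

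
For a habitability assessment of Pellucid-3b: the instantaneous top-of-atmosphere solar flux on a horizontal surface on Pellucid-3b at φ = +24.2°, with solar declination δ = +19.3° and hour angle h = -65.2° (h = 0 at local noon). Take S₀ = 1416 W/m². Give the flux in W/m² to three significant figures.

cos θ_z = sin φ sin δ + cos φ cos δ cos h = 0.135485 + 0.361089 = 0.496574.
Flux = S₀ · cos θ_z = 1416 × 0.496574 = 703.1 W/m².

703 W/m²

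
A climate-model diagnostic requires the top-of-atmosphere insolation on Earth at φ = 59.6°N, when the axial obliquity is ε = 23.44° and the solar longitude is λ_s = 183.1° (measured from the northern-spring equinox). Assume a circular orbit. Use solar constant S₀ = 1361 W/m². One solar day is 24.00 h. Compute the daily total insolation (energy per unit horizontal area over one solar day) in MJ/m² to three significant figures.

17.9 MJ/m²

Solar declination: sin δ = sin ε · sin λ_s = sin 23.44° × sin 183.1° = -0.02151, so δ = -1.233°.
cos H₀ = −tan(+59.6°) tan(-1.233°) = 0.0367, H₀ = 1.5341 rad.
Bracket: H₀ sin φ sin δ + cos φ cos δ sin H₀ = 1.5341×0.86251×-0.02151 + 0.50603×0.99977×0.99933 = -0.028462 + 0.505575 = 0.477113.
Q̄ = (S₀/π) × [bracket] = (1361/π) × 0.477113 = 206.69 W/m².
Daily total = Q̄ × 24.00 h × 3600 s/h = 206.69 × 24.00 × 3600 / 10⁶ = 17.86 MJ/m².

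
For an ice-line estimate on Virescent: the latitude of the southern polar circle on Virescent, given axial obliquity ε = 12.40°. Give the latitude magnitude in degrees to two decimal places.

77.60°

The polar circle is the lowest latitude that experiences at least one full rotation of continuous darkness at the northern-summer solstice; it lies at |φ| = 90° − ε = 90° − 12.40° = 77.60°.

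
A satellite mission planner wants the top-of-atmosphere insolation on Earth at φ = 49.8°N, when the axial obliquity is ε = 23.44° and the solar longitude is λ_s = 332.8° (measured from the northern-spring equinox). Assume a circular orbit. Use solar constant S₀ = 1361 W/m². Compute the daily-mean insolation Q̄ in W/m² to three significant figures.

Q̄ ≈ 187 W/m²

Solar declination: sin δ = sin ε · sin λ_s = sin 23.44° × sin 332.8° = -0.18183, so δ = -10.476°.
cos H₀ = −tan(+49.8°) tan(-10.476°) = 0.2188, H₀ = 1.3502 rad.
Bracket: H₀ sin φ sin δ + cos φ cos δ sin H₀ = 1.3502×0.76380×-0.18183 + 0.64546×0.98333×0.97577 = -0.187518 + 0.619321 = 0.431803.
Q̄ = (S₀/π) × [bracket] = (1361/π) × 0.431803 = 187.1 W/m².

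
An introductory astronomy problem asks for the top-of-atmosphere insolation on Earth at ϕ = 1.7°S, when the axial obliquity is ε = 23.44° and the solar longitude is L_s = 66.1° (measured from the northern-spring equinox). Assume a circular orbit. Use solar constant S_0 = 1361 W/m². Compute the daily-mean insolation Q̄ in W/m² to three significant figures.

Q̄ ≈ 396 W/m²

Solar declination: sin δ = sin ε · sin L_s = sin 23.44° × sin 66.1° = 0.36368, so δ = +21.326°.
cos h₀ = −tan(-1.7°) tan(+21.326°) = 0.0116, h₀ = 1.5592 rad.
Bracket: h₀ sin ϕ sin δ + cos ϕ cos δ sin h₀ = 1.5592×-0.02967×0.36368 + 0.99956×0.93152×0.99993 = -0.016824 + 0.931045 = 0.914221.
Q̄ = (S_0/π) × [bracket] = (1361/π) × 0.914221 = 396.1 W/m².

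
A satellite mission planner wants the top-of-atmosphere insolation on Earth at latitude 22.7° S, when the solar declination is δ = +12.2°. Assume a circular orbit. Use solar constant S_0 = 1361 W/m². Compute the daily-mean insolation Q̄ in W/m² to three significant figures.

cos h₀ = −tan(-22.7°) tan(+12.200°) = 0.0904, h₀ = 1.4802 rad.
Bracket: h₀ sin ϕ sin δ + cos ϕ cos δ sin h₀ = 1.4802×-0.38591×0.21132 + 0.92254×0.97742×0.99590 = -0.120711 + 0.898012 = 0.777301.
Q̄ = (S_0/π) × [bracket] = (1361/π) × 0.777301 = 336.7 W/m².

Q̄ ≈ 337 W/m²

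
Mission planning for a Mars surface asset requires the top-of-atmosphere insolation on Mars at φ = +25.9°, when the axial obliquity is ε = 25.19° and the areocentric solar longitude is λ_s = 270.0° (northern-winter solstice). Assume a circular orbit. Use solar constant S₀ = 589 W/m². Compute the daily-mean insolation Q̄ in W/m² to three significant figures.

sin δ = sin 25.19° × sin 270.0° = -0.42562, so δ = -25.190°.
cos H₀ = −tan(+25.9°) tan(-25.190°) = 0.2284, H₀ = 1.3404 rad.
Bracket: H₀ sin φ sin δ + cos φ cos δ sin H₀ = 1.3404×0.43680×-0.42562 + 0.89956×0.90490×0.97357 = -0.249195 + 0.792498 = 0.543303.
Q̄ = (S₀/π) × [bracket] = (589/π) × 0.543303 = 101.9 W/m².

Q̄ ≈ 102 W/m²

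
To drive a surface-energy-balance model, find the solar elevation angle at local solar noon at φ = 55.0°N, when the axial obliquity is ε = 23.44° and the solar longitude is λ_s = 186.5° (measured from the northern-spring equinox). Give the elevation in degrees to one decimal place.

Solar declination: sin δ = sin ε · sin λ_s = sin 23.44° × sin 186.5° = -0.04503, so δ = -2.581°.
At local noon the hour angle is zero, so the zenith angle equals |φ − δ| = |+55.0° − (-2.581°)| = 57.581°.
Elevation = 90° − 57.581° = 32.4°.

32.4°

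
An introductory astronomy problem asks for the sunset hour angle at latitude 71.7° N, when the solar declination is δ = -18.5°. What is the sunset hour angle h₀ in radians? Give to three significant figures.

cos h₀ = −tan ϕ · tan δ = 1.0117 ≥ 1, so the Sun never rises (polar night) and h₀ = 0.

h₀ = 0.00 rad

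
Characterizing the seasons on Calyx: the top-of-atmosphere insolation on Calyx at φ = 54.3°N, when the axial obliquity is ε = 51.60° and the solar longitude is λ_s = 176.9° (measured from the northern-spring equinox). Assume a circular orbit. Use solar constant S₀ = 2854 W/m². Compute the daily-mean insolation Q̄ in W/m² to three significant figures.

Q̄ ≈ 580 W/m²

Solar declination: sin δ = sin ε · sin λ_s = sin 51.60° × sin 176.9° = 0.04238, so δ = +2.429°.
cos H₀ = −tan(+54.3°) tan(+2.429°) = -0.0590, H₀ = 1.6299 rad.
Bracket: H₀ sin φ sin δ + cos φ cos δ sin H₀ = 1.6299×0.81208×0.04238 + 0.58354×0.99910×0.99826 = 0.056095 + 0.582000 = 0.638095.
Q̄ = (S₀/π) × [bracket] = (2854/π) × 0.638095 = 579.7 W/m².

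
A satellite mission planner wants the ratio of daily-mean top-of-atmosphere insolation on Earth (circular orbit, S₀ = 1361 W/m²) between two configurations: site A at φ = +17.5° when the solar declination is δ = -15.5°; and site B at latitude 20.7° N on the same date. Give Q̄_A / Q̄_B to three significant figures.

Q̄_A / Q̄_B ≈ 1.05

— Configuration A (φ=+17.5°):
cos H₀ = −tan(+17.5°) tan(-15.500°) = 0.0874, H₀ = 1.4832 rad.
Bracket: H₀ sin φ sin δ + cos φ cos δ sin H₀ = 1.4832×0.30071×-0.26724 + 0.95372×0.96363×0.99617 = -0.119193 + 0.915513 = 0.796320.
Q̄ = (S₀/π) × [bracket] = (1361/π) × 0.796320 = 344.98 W/m².
— Configuration B (φ=+20.7°):
cos H₀ = −tan(+20.7°) tan(-15.500°) = 0.1048, H₀ = 1.4658 rad.
Bracket: H₀ sin φ sin δ + cos φ cos δ sin H₀ = 1.4658×0.35347×-0.26724 + 0.93544×0.96363×0.99449 = -0.138461 + 0.896451 = 0.757990.
Q̄ = (S₀/π) × [bracket] = (1361/π) × 0.757990 = 328.38 W/m².
Ratio Q̄_A / Q̄_B = 344.98 / 328.38 = 1.051.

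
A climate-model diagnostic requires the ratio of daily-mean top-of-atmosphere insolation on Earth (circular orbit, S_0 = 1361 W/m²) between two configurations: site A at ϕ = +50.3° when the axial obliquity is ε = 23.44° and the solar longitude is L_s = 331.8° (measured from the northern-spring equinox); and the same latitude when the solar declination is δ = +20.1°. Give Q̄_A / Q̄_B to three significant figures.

Q̄_A / Q̄_B ≈ 0.388

— Configuration A (ϕ=+50.3°):
Solar declination: sin δ = sin ε · sin L_s = sin 23.44° × sin 331.8° = -0.18798, so δ = -10.835°.
cos h₀ = −tan(+50.3°) tan(-10.835°) = 0.2305, h₀ = 1.3382 rad.
Bracket: h₀ sin ϕ sin δ + cos ϕ cos δ sin h₀ = 1.3382×0.76940×-0.18798 + 0.63877×0.98217×0.97307 = -0.193546 + 0.610485 = 0.416939.
Q̄ = (S_0/π) × [bracket] = (1361/π) × 0.416939 = 180.63 W/m².
— Configuration B (ϕ=+50.3°):
cos h₀ = −tan(+50.3°) tan(+20.100°) = -0.4408, h₀ = 2.0273 rad.
Bracket: h₀ sin ϕ sin δ + cos ϕ cos δ sin h₀ = 2.0273×0.76940×0.34366 + 0.63877×0.93909×0.89761 = 0.536042 + 0.538443 = 1.074485.
Q̄ = (S_0/π) × [bracket] = (1361/π) × 1.074485 = 465.49 W/m².
Ratio Q̄_A / Q̄_B = 180.63 / 465.49 = 0.3880.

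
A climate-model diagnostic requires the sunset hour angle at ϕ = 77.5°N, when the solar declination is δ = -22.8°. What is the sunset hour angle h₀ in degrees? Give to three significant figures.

cos h₀ = −tan ϕ · tan δ = 1.8961 ≥ 1, so the Sun never rises (polar night) and h₀ = 0.

h₀ = 0.00°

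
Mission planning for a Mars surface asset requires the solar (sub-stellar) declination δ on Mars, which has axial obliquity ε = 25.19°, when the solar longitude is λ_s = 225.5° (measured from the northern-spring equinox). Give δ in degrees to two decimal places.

δ = -17.67°

sin δ = sin ε · sin λ_s = sin 25.19° × sin 225.5° = -0.303575.
δ = arcsin(-0.303575) = -17.67°.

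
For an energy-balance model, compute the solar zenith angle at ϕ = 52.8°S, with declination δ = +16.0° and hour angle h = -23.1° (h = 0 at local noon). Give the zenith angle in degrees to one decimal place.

cos θ_z = sin ϕ sin δ + cos ϕ cos δ cos h = -0.219553 + 0.534580 = 0.315027.
θ_z = arccos(0.315027) = 71.6°.

θ_z = 71.6°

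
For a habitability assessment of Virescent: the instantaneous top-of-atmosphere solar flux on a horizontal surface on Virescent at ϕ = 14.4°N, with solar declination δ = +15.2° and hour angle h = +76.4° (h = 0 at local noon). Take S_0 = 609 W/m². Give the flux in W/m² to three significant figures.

cos θ_z = sin ϕ sin δ + cos ϕ cos δ cos h = 0.065204 + 0.219787 = 0.284991.
Flux = S_0 · cos θ_z = 609 × 0.284991 = 173.6 W/m².

174 W/m²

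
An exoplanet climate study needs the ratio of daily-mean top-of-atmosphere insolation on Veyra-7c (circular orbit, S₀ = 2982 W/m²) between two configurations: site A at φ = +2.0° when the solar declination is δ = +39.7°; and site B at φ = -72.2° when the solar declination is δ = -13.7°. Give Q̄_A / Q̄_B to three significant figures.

— Configuration A (φ=+2.0°):
cos H₀ = −tan(+2.0°) tan(+39.700°) = -0.0290, H₀ = 1.5998 rad.
Bracket: H₀ sin φ sin δ + cos φ cos δ sin H₀ = 1.5998×0.03490×0.63877 + 0.99939×0.76940×0.99958 = 0.035664 + 0.768608 = 0.804272.
Q̄ = (S₀/π) × [bracket] = (2982/π) × 0.804272 = 763.42 W/m².
— Configuration B (φ=-72.2°):
cos H₀ = −tan(-72.2°) tan(-13.700°) = -0.7593, H₀ = 2.4330 rad.
Bracket: H₀ sin φ sin δ + cos φ cos δ sin H₀ = 2.4330×-0.95213×-0.23684 + 0.30570×0.97155×0.65078 = 0.548648 + 0.193284 = 0.741932.
Q̄ = (S₀/π) × [bracket] = (2982/π) × 0.741932 = 704.24 W/m².
Ratio Q̄_A / Q̄_B = 763.42 / 704.24 = 1.084.

Q̄_A / Q̄_B ≈ 1.08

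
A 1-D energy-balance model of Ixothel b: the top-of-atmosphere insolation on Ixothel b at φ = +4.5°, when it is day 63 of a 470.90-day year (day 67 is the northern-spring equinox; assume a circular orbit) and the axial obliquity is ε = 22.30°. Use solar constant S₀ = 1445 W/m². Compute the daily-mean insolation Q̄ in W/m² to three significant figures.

Solar longitude: λ_s = 360° × (63 − 67)/470.90 = -3.058°, i.e. -3.058° + 360° = 356.942°.
sin δ = sin 22.30° × sin 356.942° = -0.02024, so δ = -1.160°.
cos H₀ = −tan(+4.5°) tan(-1.160°) = 0.0016, H₀ = 1.5692 rad.
Bracket: H₀ sin φ sin δ + cos φ cos δ sin H₀ = 1.5692×0.07846×-0.02024 + 0.99692×0.99980×1.00000 = -0.002492 + 0.996721 = 0.994229.
Q̄ = (S₀/π) × [bracket] = (1445/π) × 0.994229 = 457.3 W/m².

Q̄ ≈ 457 W/m²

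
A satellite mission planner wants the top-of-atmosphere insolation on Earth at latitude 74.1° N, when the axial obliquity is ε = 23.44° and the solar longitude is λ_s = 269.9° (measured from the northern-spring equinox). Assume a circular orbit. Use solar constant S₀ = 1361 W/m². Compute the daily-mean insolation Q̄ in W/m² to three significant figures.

Solar declination: sin δ = sin ε · sin λ_s = sin 23.44° × sin 269.9° = -0.39779, so δ = -23.440°.
cos H₀ = −tan(+74.1°) tan(-23.440°) = 1.5220 ≥ 1 ⇒ polar night, H₀ = 0 and Q̄ = 0.

Q̄ ≈ 0.00 W/m²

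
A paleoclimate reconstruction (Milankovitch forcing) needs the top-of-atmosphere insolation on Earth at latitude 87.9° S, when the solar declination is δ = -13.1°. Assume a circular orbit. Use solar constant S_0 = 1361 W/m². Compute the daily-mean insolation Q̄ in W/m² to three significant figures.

cos h₀ = −tan(-87.9°) tan(-13.100°) = -6.3463 ≤ −1 ⇒ polar day, h₀ = π.
Bracket: h₀ sin ϕ sin δ + cos ϕ cos δ sin h₀ = 3.1416×-0.99933×-0.22665 + 0.03664×0.97398×0.00000 = 0.711567 + 0.000000 = 0.711567.
Q̄ = (S_0/π) × [bracket] = (1361/π) × 0.711567 = 308.3 W/m².

Q̄ ≈ 308 W/m²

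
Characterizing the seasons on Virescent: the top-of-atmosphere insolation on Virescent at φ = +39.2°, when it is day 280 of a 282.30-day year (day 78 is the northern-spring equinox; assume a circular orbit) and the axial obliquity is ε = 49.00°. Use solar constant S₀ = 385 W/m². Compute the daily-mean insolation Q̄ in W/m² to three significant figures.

Q̄ ≈ 2.23 W/m²

Solar longitude: λ_s = 360° × (280 − 78)/282.30 = 257.598°.
sin δ = sin 49.00° × sin 257.598° = -0.73710, so δ = -47.485°.
cos H₀ = −tan(+39.2°) tan(-47.485°) = 0.8896, H₀ = 0.4744 rad.
Bracket: H₀ sin φ sin δ + cos φ cos δ sin H₀ = 0.4744×0.63203×-0.73710 + 0.77494×0.67578×0.45678 = -0.221008 + 0.239211 = 0.018203.
Q̄ = (S₀/π) × [bracket] = (385/π) × 0.018203 = 2.231 W/m².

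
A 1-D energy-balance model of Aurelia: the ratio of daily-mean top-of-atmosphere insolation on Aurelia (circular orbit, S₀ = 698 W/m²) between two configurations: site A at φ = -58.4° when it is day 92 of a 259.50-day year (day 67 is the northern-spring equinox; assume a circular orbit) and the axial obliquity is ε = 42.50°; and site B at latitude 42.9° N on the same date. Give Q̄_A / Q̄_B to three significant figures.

— Configuration A (φ=-58.4°):
Solar longitude: λ_s = 360° × (92 − 67)/259.50 = 34.682°.
sin δ = sin 42.50° × sin 34.682° = 0.38443, so δ = +22.608°.
cos H₀ = −tan(-58.4°) tan(+22.608°) = 0.6769, H₀ = 0.8273 rad.
Bracket: H₀ sin φ sin δ + cos φ cos δ sin H₀ = 0.8273×-0.85173×0.38443 + 0.52399×0.92316×0.73608 = -0.270883 + 0.356061 = 0.085178.
Q̄ = (S₀/π) × [bracket] = (698/π) × 0.085178 = 18.925 W/m².
— Configuration B (φ=+42.9°):
cos H₀ = −tan(+42.9°) tan(+22.608°) = -0.3870, H₀ = 1.9681 rad.
Bracket: H₀ sin φ sin δ + cos φ cos δ sin H₀ = 1.9681×0.68072×0.38443 + 0.73254×0.92316×0.92209 = 0.515030 + 0.623565 = 1.138595.
Q̄ = (S₀/π) × [bracket] = (698/π) × 1.138595 = 252.97 W/m².
Ratio Q̄_A / Q̄_B = 18.925 / 252.97 = 0.07481.

Q̄_A / Q̄_B ≈ 0.0748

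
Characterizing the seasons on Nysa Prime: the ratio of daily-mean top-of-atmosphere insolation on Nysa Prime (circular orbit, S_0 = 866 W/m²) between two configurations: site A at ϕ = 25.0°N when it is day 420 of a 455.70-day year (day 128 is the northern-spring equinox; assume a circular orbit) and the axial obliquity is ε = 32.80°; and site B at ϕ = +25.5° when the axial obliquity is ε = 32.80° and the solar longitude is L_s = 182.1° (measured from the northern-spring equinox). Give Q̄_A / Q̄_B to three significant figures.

Q̄_A / Q̄_B ≈ 0.634

— Configuration A (ϕ=+25.0°):
Solar longitude: L_s = 360° × (420 − 128)/455.70 = 230.678°.
sin δ = sin 32.80° × sin 230.678° = -0.41906, so δ = -24.776°.
cos h₀ = −tan(+25.0°) tan(-24.776°) = 0.2152, h₀ = 1.3539 rad.
Bracket: h₀ sin ϕ sin δ + cos ϕ cos δ sin h₀ = 1.3539×0.42262×-0.41906 + 0.90631×0.90796×0.97656 = -0.239780 + 0.803605 = 0.563825.
Q̄ = (S_0/π) × [bracket] = (866/π) × 0.563825 = 155.42 W/m².
— Configuration B (ϕ=+25.5°):
Solar declination: sin δ = sin ε · sin L_s = sin 32.80° × sin 182.1° = -0.01985, so δ = -1.137°.
cos h₀ = −tan(+25.5°) tan(-1.137°) = 0.0095, h₀ = 1.5613 rad.
Bracket: h₀ sin ϕ sin δ + cos ϕ cos δ sin h₀ = 1.5613×0.43051×-0.01985 + 0.90259×0.99980×0.99996 = -0.013342 + 0.902373 = 0.889031.
Q̄ = (S_0/π) × [bracket] = (866/π) × 0.889031 = 245.07 W/m².
Ratio Q̄_A / Q̄_B = 155.42 / 245.07 = 0.6342.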